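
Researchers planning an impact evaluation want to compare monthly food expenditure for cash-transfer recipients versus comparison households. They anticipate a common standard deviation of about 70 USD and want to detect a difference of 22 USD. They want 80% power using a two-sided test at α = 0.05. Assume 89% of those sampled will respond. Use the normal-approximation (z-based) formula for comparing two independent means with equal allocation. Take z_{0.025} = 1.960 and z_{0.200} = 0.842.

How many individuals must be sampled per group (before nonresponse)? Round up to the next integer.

n = (z_{α/2} + z_β)² · (σ₁² + σ₂²) / δ²
  = (1.960 + 0.842)² · (2·70² = 9800) / 22²
  = 7.8512 · 9800 / 484
  = 158.97
Adjust for 89% response: 158.97 / 0.89 = 178.62.
Round up → n = 179 per group.

n = 179 per group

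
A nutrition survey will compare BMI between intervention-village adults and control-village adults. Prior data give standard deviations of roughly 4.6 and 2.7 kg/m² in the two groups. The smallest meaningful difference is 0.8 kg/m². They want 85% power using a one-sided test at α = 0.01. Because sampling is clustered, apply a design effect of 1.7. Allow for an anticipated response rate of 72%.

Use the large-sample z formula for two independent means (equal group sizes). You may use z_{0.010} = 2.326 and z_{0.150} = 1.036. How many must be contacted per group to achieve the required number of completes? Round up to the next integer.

n = (z_α + z_β)² · (σ₁² + σ₂²) / δ²
  = (2.326 + 1.036)² · (4.6² + 2.7² = 28.45) / 0.8²
  = 11.3030 · 28.45 / 0.64
  = 502.46
Design effect: 1.7 × 502.46 = 854.17.
Adjust for 72% response: 854.17 / 0.72 = 1186.35.
Round up → n = 1187 per group.

n = 1187 per group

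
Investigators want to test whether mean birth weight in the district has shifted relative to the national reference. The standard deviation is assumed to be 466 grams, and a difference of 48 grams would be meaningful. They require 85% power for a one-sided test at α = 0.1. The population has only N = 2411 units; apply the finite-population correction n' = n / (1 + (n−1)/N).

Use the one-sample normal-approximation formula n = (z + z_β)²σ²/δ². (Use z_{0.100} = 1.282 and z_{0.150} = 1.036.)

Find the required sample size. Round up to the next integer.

n = 419

n = (z_α + z_β)² · σ² / δ²
  = (1.282 + 1.036)² · 466² / 48²
  = 5.3731 · 217156 / 2304
  = 506.43
Finite-population correction (N = 2411): 506.43 / (1 + (506.43 − 1)/2411) = 418.66.
Round up → n = 419.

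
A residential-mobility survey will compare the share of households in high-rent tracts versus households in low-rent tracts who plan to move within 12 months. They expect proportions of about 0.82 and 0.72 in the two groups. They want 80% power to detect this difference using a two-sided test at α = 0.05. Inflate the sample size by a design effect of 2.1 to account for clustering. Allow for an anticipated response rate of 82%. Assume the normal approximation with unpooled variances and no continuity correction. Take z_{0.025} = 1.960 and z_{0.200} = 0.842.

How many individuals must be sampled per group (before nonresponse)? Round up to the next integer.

n = 703 per group

n = (z_{α/2} + z_β)² · [p₁(1−p₁) + p₂(1−p₂)] / (p₁ − p₂)²
  = (1.960 + 0.842)² · (0.82·0.18 + 0.72·0.28) / (0.10)²
  = (2.802)² · (0.1476 + 0.2016) / 0.0100
  = 7.8512 · 0.3492 / 0.0100
  = 274.16
Design effect: 2.1 × 274.16 = 575.74.
Adjust for 82% response: 575.74 / 0.82 = 702.13.
Round up → n = 703 per group.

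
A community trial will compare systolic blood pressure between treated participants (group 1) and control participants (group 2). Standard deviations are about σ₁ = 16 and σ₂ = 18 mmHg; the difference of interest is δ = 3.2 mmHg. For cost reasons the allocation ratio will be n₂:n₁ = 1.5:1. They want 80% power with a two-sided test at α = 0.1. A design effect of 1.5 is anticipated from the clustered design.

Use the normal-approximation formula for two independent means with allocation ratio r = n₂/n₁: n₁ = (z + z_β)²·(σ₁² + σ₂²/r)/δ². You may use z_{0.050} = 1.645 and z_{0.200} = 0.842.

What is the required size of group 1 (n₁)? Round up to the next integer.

n₁ = 428

n₁ = (z_{α/2} + z_β)² · (σ₁² + σ₂²/r) / δ²
   = (1.645 + 0.842)² · (16² + 18²/1.5) / 3.2²
   = 6.1852 · (256 + 216) / 10.24
   = 6.1852 · 472 / 10.24
   = 285.10
Design effect: 1.5 × 285.10 = 427.65.
Round up → n₁ = 428; n₂ = r·n₁ = 1.5 × 428 = 642.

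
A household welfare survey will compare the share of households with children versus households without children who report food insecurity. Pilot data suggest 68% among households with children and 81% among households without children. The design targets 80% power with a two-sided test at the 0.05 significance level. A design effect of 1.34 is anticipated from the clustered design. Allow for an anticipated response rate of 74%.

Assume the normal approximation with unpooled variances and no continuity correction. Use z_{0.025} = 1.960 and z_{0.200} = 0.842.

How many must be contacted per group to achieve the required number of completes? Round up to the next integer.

n = 313 per group

n = (z_{α/2} + z_β)² · [p₁(1−p₁) + p₂(1−p₂)] / (p₁ − p₂)²
  = (1.960 + 0.842)² · (0.68·0.32 + 0.81·0.19) / (-0.13)²
  = (2.802)² · (0.2176 + 0.1539) / 0.0169
  = 7.8512 · 0.3715 / 0.0169
  = 172.59
Design effect: 1.34 × 172.59 = 231.27.
Adjust for 74% response: 231.27 / 0.74 = 312.52.
Round up → n = 313 per group.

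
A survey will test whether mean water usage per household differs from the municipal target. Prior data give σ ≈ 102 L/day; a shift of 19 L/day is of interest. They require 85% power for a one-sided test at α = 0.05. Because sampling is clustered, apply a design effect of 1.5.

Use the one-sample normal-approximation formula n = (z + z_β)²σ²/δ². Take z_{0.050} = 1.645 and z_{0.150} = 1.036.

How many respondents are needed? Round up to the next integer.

n = 311

n = (z_α + z_β)² · σ² / δ²
  = (1.645 + 1.036)² · 102² / 19²
  = 7.1878 · 10404 / 361
  = 207.15
Design effect: 1.5 × 207.15 = 310.73.
Round up → n = 311.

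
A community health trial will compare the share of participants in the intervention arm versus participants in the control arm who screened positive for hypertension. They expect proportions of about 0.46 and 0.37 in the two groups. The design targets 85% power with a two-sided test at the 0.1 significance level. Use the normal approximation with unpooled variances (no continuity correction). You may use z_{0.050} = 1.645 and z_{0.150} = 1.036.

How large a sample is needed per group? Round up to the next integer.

n = (z_{α/2} + z_β)² · [p₁(1−p₁) + p₂(1−p₂)] / (p₁ − p₂)²
  = (1.645 + 1.036)² · (0.46·0.54 + 0.37·0.63) / (0.09)²
  = (2.681)² · (0.2484 + 0.2331) / 0.0081
  = 7.1878 · 0.4815 / 0.0081
  = 427.27
Round up → n = 428 per group.

n = 428 per group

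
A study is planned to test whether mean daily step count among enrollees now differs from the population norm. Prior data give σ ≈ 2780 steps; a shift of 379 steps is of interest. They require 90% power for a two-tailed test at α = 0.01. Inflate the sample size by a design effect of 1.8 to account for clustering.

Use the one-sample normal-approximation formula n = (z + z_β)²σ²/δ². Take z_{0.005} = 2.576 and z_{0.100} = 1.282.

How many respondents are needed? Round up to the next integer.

n = (z_{α/2} + z_β)² · σ² / δ²
  = (2.576 + 1.282)² · 2780² / 379²
  = 14.8842 · 7728400 / 143641
  = 800.82
Design effect: 1.8 × 800.82 = 1441.48.
Round up → n = 1442.

n = 1442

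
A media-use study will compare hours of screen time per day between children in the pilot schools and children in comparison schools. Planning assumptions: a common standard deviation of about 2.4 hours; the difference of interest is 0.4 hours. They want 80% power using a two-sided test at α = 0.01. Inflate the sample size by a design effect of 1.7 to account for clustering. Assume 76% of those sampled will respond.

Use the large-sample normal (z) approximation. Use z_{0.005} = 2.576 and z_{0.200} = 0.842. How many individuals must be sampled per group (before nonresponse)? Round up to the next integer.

n = 1882 per group

n = (z_{α/2} + z_β)² · (σ₁² + σ₂²) / δ²
  = (2.576 + 0.842)² · (2·2.4² = 11.52) / 0.4²
  = 11.6827 · 11.52 / 0.16
  = 841.16
Design effect: 1.7 × 841.16 = 1429.97.
Adjust for 76% response: 1429.97 / 0.76 = 1881.53.
Round up → n = 1882 per group.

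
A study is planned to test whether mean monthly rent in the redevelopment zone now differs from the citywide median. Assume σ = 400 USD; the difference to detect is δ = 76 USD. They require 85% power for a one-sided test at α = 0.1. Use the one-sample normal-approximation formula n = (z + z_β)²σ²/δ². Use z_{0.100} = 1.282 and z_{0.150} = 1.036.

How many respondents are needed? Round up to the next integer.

n = 149

n = (z_α + z_β)² · σ² / δ²
  = (1.282 + 1.036)² · 400² / 76²
  = 5.3731 · 160000 / 5776
  = 148.84
Round up → n = 149.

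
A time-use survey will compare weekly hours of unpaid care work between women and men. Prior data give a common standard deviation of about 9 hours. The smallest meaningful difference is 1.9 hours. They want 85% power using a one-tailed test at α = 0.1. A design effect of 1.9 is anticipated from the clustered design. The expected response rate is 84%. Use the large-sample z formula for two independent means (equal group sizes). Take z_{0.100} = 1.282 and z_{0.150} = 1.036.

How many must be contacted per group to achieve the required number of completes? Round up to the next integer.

n = (z_α + z_β)² · (σ₁² + σ₂²) / δ²
  = (1.282 + 1.036)² · (2·9² = 162) / 1.9²
  = 5.3731 · 162 / 3.61
  = 241.12
Design effect: 1.9 × 241.12 = 458.13.
Adjust for 84% response: 458.13 / 0.84 = 545.39.
Round up → n = 546 per group.

n = 546 per group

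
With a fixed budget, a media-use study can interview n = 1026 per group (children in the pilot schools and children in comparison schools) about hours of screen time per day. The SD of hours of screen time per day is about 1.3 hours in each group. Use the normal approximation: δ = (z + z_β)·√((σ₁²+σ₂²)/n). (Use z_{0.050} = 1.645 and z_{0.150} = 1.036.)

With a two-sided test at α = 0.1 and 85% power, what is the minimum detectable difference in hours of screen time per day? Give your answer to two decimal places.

δ = (z_{α/2} + z_β) · √((σ₁²+σ₂²)/n)
  = (1.645 + 1.036) · √(3.38/1026)
  = 2.681 · √0.00329
  = 2.681 · 0.0574
  = 0.1539

Minimum detectable difference ≈ 0.15 hours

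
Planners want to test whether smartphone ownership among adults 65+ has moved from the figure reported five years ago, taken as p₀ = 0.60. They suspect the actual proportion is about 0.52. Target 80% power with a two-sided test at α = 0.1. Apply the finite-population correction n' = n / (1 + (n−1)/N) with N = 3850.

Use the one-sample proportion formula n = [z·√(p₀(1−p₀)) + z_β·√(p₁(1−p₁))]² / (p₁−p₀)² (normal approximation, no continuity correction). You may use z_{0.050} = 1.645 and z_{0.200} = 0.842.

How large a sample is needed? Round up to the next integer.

n = 222

n = [z_{α/2}·√(p₀q₀) + z_β·√(p₁q₁)]² / (p₁ − p₀)²
  = [1.645·√(0.60·0.40) + 0.842·√(0.52·0.48)]² / (-0.08)²
  = [1.645·0.4899 + 0.842·0.4996]² / 0.0064
  = [1.2265]² / 0.0064
  = 235.06
Finite-population correction (N = 3850): 235.06 / (1 + (235.06 − 1)/3850) = 221.59.
Round up → n = 222.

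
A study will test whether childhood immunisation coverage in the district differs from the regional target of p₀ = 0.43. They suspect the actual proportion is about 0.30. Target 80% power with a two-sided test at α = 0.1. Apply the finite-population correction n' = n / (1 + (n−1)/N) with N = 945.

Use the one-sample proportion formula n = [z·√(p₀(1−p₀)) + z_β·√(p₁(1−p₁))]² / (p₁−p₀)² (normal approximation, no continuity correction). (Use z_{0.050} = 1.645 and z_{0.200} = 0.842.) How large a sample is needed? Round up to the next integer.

n = [z_{α/2}·√(p₀q₀) + z_β·√(p₁q₁)]² / (p₁ − p₀)²
  = [1.645·√(0.43·0.57) + 0.842·√(0.30·0.70)]² / (-0.13)²
  = [1.645·0.4951 + 0.842·0.4583]² / 0.0169
  = [1.2003]² / 0.0169
  = 85.24
Finite-population correction (N = 945): 85.24 / (1 + (85.24 − 1)/945) = 78.27.
Round up → n = 79.

n = 79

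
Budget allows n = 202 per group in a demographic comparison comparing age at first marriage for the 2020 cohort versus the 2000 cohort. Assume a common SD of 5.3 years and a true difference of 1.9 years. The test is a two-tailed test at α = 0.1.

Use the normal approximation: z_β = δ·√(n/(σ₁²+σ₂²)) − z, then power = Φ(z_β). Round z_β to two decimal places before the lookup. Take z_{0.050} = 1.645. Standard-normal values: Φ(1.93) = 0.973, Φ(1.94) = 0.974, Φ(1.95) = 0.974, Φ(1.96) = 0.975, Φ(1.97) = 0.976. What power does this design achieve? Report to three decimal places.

Power ≈ 0.975

z_β = δ·√(n/(σ₁²+σ₂²)) − z_{α/2}
    = 1.9 · √(202/56.18) − 1.645
    = 1.9 · 1.89620 − 1.645
    = 3.6028 − 1.645 = 1.9578 → 1.96
Power = Φ(1.96) = 0.975.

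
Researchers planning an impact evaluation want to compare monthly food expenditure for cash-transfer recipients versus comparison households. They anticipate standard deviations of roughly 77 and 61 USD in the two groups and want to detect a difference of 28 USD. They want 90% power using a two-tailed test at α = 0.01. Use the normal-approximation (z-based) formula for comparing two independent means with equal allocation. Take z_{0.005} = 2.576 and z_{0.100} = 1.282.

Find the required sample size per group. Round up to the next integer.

n = (z_{α/2} + z_β)² · (σ₁² + σ₂²) / δ²
  = (2.576 + 1.282)² · (77² + 61² = 9650) / 28²
  = 14.8842 · 9650 / 784
  = 183.20
Round up → n = 184 per group.

n = 184 per group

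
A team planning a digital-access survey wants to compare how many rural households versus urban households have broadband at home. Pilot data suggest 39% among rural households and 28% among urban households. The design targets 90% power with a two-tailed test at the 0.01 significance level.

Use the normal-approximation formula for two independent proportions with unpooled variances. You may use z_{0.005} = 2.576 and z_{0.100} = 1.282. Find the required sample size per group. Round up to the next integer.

n = 541 per group

n = (z_{α/2} + z_β)² · [p₁(1−p₁) + p₂(1−p₂)] / (p₁ − p₂)²
  = (2.576 + 1.282)² · (0.39·0.61 + 0.28·0.72) / (0.11)²
  = (3.858)² · (0.2379 + 0.2016) / 0.0121
  = 14.8842 · 0.4395 / 0.0121
  = 540.63
Round up → n = 541 per group.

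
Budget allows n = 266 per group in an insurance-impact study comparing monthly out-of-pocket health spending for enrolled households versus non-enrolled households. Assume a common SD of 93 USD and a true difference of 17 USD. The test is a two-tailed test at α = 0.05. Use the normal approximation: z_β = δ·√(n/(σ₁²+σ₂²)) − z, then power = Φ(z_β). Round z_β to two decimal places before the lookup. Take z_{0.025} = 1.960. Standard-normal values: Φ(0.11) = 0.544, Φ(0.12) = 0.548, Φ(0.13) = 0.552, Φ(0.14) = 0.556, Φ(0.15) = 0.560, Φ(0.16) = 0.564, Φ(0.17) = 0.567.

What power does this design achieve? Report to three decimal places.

z_β = δ·√(n/(σ₁²+σ₂²)) − z_{α/2}
    = 17 · √(266/17298) − 1.960
    = 17 · 0.12401 − 1.960
    = 2.1081 − 1.960 = 0.1481 → 0.15
Power = Φ(0.15) = 0.560.

Power ≈ 0.560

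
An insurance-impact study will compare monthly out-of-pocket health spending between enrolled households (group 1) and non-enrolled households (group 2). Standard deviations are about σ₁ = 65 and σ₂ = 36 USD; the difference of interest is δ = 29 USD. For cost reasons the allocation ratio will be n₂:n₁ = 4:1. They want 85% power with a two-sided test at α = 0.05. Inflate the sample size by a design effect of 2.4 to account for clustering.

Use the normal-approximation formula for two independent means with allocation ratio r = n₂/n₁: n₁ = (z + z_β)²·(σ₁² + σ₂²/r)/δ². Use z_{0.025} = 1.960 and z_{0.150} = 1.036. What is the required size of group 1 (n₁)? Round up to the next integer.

n₁ = 117

n₁ = (z_{α/2} + z_β)² · (σ₁² + σ₂²/r) / δ²
   = (1.960 + 1.036)² · (65² + 36²/4) / 29²
   = 8.9760 · (4225 + 324) / 841
   = 8.9760 · 4549 / 841
   = 48.55
Design effect: 2.4 × 48.55 = 116.52.
Round up → n₁ = 117; n₂ = r·n₁ = 4 × 117 = 468.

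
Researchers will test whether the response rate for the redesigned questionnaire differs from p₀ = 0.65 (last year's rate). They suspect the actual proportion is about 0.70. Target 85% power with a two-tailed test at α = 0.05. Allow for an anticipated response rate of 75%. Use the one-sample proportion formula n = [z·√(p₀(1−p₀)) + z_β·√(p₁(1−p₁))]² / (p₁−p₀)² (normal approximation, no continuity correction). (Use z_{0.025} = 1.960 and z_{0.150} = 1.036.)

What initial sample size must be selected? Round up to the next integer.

n = 1060

n = [z_{α/2}·√(p₀q₀) + z_β·√(p₁q₁)]² / (p₁ − p₀)²
  = [1.960·√(0.65·0.35) + 1.036·√(0.70·0.30)]² / (0.05)²
  = [1.960·0.4770 + 1.036·0.4583]² / 0.0025
  = [1.4096]² / 0.0025
  = 794.81
Adjust for 75% response: 794.81 / 0.75 = 1059.74.
Round up → n = 1060.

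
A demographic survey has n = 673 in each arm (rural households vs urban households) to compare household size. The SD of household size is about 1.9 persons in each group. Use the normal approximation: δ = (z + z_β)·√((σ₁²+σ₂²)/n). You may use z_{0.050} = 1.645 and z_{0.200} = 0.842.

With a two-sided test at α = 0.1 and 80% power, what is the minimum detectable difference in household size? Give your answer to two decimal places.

Minimum detectable difference ≈ 0.26 persons

δ = (z_{α/2} + z_β) · √((σ₁²+σ₂²)/n)
  = (1.645 + 0.842) · √(7.22/673)
  = 2.487 · √0.01073
  = 2.487 · 0.1036
  = 0.2576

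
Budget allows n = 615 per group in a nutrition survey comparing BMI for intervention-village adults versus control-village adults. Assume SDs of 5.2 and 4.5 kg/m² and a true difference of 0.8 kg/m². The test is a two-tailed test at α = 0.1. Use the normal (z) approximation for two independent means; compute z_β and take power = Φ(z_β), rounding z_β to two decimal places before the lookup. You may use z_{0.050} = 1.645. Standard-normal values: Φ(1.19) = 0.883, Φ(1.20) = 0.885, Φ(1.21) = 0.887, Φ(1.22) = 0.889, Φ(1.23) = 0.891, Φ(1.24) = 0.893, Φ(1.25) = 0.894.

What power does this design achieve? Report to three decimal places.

z_β = δ·√(n/(σ₁²+σ₂²)) − z_{α/2}
    = 0.8 · √(615/47.29) − 1.645
    = 0.8 · 3.60623 − 1.645
    = 2.8850 − 1.645 = 1.2400 → 1.24
Power = Φ(1.24) = 0.893.

Power ≈ 0.893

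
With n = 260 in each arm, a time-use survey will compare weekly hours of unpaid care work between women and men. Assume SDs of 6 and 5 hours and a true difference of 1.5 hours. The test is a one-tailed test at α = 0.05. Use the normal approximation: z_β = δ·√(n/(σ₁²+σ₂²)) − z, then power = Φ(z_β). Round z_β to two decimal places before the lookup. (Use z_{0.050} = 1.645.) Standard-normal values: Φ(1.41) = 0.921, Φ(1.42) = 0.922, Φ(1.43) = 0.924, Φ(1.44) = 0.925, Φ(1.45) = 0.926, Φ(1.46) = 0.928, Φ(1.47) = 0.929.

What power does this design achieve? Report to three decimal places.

Power ≈ 0.926

z_β = δ·√(n/(σ₁²+σ₂²)) − z_α
    = 1.5 · √(260/61) − 1.645
    = 1.5 · 2.06453 − 1.645
    = 3.0968 − 1.645 = 1.4518 → 1.45
Power = Φ(1.45) = 0.926.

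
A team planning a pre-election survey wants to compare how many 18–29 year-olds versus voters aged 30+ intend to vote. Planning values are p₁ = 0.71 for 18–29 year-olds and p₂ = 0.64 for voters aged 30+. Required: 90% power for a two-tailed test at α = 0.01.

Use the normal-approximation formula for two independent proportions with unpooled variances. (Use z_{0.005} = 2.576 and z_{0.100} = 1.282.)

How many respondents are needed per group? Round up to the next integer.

n = 1326 per group

n = (z_{α/2} + z_β)² · [p₁(1−p₁) + p₂(1−p₂)] / (p₁ − p₂)²
  = (2.576 + 1.282)² · (0.71·0.29 + 0.64·0.36) / (0.07)²
  = (3.858)² · (0.2059 + 0.2304) / 0.0049
  = 14.8842 · 0.4363 / 0.0049
  = 1325.30
Round up → n = 1326 per group.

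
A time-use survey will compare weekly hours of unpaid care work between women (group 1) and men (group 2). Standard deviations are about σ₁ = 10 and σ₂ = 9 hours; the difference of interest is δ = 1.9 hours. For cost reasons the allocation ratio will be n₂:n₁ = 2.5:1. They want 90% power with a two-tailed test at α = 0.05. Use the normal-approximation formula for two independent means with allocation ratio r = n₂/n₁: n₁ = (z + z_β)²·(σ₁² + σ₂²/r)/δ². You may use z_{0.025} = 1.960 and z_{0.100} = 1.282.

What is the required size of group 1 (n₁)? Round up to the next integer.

n₁ = (z_{α/2} + z_β)² · (σ₁² + σ₂²/r) / δ²
   = (1.960 + 1.282)² · (10² + 9²/2.5) / 1.9²
   = 10.5106 · (100 + 32.4) / 3.61
   = 10.5106 · 132.4 / 3.61
   = 385.48
Round up → n₁ = 386; n₂ = r·n₁ = 2.5 × 386 = 965.

n₁ = 386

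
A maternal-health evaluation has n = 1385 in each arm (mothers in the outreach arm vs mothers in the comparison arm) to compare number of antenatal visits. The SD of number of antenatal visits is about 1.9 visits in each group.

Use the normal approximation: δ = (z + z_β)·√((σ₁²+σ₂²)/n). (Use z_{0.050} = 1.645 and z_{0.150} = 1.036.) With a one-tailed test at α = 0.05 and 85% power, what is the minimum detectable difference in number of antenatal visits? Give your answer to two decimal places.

Minimum detectable difference ≈ 0.19 visits

δ = (z_α + z_β) · √((σ₁²+σ₂²)/n)
  = (1.645 + 1.036) · √(7.22/1385)
  = 2.681 · √0.00521
  = 2.681 · 0.0722
  = 0.1936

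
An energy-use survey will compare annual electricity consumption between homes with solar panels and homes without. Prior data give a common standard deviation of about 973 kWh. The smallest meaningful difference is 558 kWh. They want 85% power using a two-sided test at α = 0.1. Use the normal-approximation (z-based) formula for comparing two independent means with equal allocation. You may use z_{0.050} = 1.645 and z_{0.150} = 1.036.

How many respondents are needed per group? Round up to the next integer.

n = (z_{α/2} + z_β)² · (σ₁² + σ₂²) / δ²
  = (1.645 + 1.036)² · (2·973² = 1893458) / 558²
  = 7.1878 · 1893458 / 311364
  = 43.71
Round up → n = 44 per group.

n = 44 per group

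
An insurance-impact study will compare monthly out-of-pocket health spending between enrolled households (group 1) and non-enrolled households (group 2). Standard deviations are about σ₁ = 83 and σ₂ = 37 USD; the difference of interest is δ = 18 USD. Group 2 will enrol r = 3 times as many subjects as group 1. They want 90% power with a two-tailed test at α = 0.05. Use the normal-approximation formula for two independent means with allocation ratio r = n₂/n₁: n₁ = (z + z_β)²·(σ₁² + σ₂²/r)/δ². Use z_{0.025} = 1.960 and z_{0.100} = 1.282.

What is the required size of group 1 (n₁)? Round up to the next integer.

n₁ = (z_{α/2} + z_β)² · (σ₁² + σ₂²/r) / δ²
   = (1.960 + 1.282)² · (83² + 37²/3) / 18²
   = 10.5106 · (6889 + 456.3333) / 324
   = 10.5106 · 7345.3 / 324
   = 238.28
Round up → n₁ = 239; n₂ = r·n₁ = 3 × 239 = 717.

n₁ = 239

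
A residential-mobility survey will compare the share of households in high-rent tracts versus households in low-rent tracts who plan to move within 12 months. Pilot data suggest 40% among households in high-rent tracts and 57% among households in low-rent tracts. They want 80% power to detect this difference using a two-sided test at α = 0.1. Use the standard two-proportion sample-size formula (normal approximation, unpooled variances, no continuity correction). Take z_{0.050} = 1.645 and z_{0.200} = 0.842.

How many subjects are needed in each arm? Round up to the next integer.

n = 104 per group

n = (z_{α/2} + z_β)² · [p₁(1−p₁) + p₂(1−p₂)] / (p₁ − p₂)²
  = (1.645 + 0.842)² · (0.40·0.60 + 0.57·0.43) / (-0.17)²
  = (2.487)² · (0.2400 + 0.2451) / 0.0289
  = 6.1852 · 0.4851 / 0.0289
  = 103.82
Round up → n = 104 per group.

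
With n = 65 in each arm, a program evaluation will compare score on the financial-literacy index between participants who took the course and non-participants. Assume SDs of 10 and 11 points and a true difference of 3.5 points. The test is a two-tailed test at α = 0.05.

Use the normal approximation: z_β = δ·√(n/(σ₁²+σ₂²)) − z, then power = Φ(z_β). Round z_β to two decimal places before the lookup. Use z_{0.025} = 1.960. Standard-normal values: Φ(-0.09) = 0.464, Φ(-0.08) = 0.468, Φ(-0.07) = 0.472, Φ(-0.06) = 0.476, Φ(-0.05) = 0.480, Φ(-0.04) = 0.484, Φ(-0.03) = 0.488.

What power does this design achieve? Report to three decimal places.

Power ≈ 0.476

z_β = δ·√(n/(σ₁²+σ₂²)) − z_{α/2}
    = 3.5 · √(65/221) − 1.960
    = 3.5 · 0.54233 − 1.960
    = 1.8981 − 1.960 = -0.0619 → -0.06
Power = Φ(-0.06) = 0.476.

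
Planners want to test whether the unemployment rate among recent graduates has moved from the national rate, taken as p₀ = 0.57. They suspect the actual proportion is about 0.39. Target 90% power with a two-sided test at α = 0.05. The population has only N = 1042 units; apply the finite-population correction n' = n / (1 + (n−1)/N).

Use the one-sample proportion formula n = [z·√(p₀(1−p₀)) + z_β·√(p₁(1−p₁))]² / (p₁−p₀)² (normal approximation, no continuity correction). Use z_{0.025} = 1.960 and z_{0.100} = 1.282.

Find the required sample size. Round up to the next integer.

n = 74

n = [z_{α/2}·√(p₀q₀) + z_β·√(p₁q₁)]² / (p₁ − p₀)²
  = [1.960·√(0.57·0.43) + 1.282·√(0.39·0.61)]² / (-0.18)²
  = [1.960·0.4951 + 1.282·0.4877]² / 0.0324
  = [1.5956]² / 0.0324
  = 78.58
Finite-population correction (N = 1042): 78.58 / (1 + (78.58 − 1)/1042) = 73.14.
Round up → n = 74.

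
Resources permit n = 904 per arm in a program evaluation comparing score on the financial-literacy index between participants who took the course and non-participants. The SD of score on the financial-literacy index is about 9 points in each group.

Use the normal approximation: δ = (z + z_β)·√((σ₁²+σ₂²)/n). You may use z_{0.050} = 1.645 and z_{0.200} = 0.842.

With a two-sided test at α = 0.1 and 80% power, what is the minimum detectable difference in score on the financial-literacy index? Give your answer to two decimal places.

δ = (z_{α/2} + z_β) · √((σ₁²+σ₂²)/n)
  = (1.645 + 0.842) · √(162/904)
  = 2.487 · √0.1792
  = 2.487 · 0.4233
  = 1.0528

Minimum detectable difference ≈ 1.05 points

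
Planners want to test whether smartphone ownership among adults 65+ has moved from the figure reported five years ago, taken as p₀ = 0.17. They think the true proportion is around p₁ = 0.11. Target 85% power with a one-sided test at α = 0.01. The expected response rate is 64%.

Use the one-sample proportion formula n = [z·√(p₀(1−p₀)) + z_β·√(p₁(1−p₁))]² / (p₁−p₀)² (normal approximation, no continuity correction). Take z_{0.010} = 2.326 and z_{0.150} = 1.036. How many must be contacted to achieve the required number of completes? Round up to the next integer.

n = [z_α·√(p₀q₀) + z_β·√(p₁q₁)]² / (p₁ − p₀)²
  = [2.326·√(0.17·0.83) + 1.036·√(0.11·0.89)]² / (-0.06)²
  = [2.326·0.3756 + 1.036·0.3129]² / 0.0036
  = [1.1979]² / 0.0036
  = 398.59
Adjust for 64% response: 398.59 / 0.64 = 622.79.
Round up → n = 623.

n = 623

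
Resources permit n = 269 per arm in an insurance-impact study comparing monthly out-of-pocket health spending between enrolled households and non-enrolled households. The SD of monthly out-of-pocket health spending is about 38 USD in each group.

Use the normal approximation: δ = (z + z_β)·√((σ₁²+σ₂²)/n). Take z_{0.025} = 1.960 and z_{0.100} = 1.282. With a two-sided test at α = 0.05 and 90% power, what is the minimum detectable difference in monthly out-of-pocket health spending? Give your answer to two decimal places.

Minimum detectable difference ≈ 10.62 USD

δ = (z_{α/2} + z_β) · √((σ₁²+σ₂²)/n)
  = (1.960 + 1.282) · √(2888/269)
  = 3.242 · √10.7361
  = 3.242 · 3.2766
  = 10.6227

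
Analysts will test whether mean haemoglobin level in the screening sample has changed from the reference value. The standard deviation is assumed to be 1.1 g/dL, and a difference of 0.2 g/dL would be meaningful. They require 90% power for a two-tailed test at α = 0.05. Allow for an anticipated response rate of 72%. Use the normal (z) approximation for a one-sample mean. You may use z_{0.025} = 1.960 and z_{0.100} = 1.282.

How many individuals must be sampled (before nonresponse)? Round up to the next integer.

n = (z_{α/2} + z_β)² · σ² / δ²
  = (1.960 + 1.282)² · 1.1² / 0.2²
  = 10.5106 · 1.21 / 0.04
  = 317.94
Adjust for 72% response: 317.94 / 0.72 = 441.59.
Round up → n = 442.

n = 442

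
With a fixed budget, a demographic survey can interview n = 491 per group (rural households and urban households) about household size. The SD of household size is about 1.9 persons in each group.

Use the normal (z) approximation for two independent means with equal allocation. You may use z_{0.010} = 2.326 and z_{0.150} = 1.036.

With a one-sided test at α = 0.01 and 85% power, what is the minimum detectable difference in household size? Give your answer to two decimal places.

Minimum detectable difference ≈ 0.41 persons

δ = (z_α + z_β) · √((σ₁²+σ₂²)/n)
  = (2.326 + 1.036) · √(7.22/491)
  = 3.362 · √0.0147
  = 3.362 · 0.1213
  = 0.4077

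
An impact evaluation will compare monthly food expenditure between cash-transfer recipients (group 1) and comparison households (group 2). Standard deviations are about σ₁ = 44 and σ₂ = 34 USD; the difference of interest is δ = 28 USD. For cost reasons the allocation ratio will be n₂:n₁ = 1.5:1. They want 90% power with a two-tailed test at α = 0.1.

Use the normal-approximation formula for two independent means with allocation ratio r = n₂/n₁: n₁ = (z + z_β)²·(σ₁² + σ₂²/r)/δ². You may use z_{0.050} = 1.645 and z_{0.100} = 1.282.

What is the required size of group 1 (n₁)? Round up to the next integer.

n₁ = 30

n₁ = (z_{α/2} + z_β)² · (σ₁² + σ₂²/r) / δ²
   = (1.645 + 1.282)² · (44² + 34²/1.5) / 28²
   = 8.5673 · (1936 + 770.6667) / 784
   = 8.5673 · 2706.7 / 784
   = 29.58
Round up → n₁ = 30; n₂ = r·n₁ = 1.5 × 30 = 45.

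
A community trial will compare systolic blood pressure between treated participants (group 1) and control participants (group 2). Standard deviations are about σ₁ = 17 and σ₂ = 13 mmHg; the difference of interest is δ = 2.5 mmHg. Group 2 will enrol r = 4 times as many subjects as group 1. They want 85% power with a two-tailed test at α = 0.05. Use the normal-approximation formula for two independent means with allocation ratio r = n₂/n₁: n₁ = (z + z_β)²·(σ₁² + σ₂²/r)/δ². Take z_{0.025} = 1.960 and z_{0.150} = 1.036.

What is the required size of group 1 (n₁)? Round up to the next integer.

n₁ = (z_{α/2} + z_β)² · (σ₁² + σ₂²/r) / δ²
   = (1.960 + 1.036)² · (17² + 13²/4) / 2.5²
   = 8.9760 · (289 + 42.25) / 6.25
   = 8.9760 · 331.25 / 6.25
   = 475.73
Round up → n₁ = 476; n₂ = r·n₁ = 4 × 476 = 1904.

n₁ = 476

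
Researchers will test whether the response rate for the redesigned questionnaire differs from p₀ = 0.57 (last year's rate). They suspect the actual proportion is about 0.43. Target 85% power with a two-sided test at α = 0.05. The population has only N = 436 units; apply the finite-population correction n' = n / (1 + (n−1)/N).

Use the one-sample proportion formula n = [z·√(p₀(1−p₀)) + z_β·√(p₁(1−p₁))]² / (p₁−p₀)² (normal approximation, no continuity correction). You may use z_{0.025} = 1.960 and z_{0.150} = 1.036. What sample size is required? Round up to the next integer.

n = 90

n = [z_{α/2}·√(p₀q₀) + z_β·√(p₁q₁)]² / (p₁ − p₀)²
  = [1.960·√(0.57·0.43) + 1.036·√(0.43·0.57)]² / (-0.14)²
  = [1.960·0.4951 + 1.036·0.4951]² / 0.0196
  = [1.4832]² / 0.0196
  = 112.25
Finite-population correction (N = 436): 112.25 / (1 + (112.25 − 1)/436) = 89.43.
Round up → n = 90.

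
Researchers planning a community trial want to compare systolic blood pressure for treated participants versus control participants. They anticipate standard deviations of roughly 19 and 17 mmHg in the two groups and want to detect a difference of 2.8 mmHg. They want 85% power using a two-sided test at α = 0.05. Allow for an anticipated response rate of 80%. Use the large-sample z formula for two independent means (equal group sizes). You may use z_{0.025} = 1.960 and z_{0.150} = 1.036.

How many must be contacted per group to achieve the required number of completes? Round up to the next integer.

n = (z_{α/2} + z_β)² · (σ₁² + σ₂²) / δ²
  = (1.960 + 1.036)² · (19² + 17² = 650) / 2.8²
  = 8.9760 · 650 / 7.84
  = 744.19
Adjust for 80% response: 744.19 / 0.80 = 930.23.
Round up → n = 931 per group.

n = 931 per group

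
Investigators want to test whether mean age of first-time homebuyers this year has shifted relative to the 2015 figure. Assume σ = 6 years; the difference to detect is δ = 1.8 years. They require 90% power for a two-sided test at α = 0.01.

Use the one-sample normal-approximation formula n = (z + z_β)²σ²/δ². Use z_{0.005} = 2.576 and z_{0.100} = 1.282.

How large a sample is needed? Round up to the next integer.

n = 166

n = (z_{α/2} + z_β)² · σ² / δ²
  = (2.576 + 1.282)² · 6² / 1.8²
  = 14.8842 · 36 / 3.24
  = 165.38
Round up → n = 166.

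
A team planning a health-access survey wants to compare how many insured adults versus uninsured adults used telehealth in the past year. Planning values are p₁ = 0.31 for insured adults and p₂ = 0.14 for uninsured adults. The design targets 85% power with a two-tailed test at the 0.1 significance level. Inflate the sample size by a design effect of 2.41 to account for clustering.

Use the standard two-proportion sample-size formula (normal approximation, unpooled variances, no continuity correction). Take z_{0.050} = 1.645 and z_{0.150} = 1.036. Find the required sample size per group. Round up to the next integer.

n = (z_{α/2} + z_β)² · [p₁(1−p₁) + p₂(1−p₂)] / (p₁ − p₂)²
  = (1.645 + 1.036)² · (0.31·0.69 + 0.14·0.86) / (0.17)²
  = (2.681)² · (0.2139 + 0.1204) / 0.0289
  = 7.1878 · 0.3343 / 0.0289
  = 83.14
Design effect: 2.41 × 83.14 = 200.38.
Round up → n = 201 per group.

n = 201 per group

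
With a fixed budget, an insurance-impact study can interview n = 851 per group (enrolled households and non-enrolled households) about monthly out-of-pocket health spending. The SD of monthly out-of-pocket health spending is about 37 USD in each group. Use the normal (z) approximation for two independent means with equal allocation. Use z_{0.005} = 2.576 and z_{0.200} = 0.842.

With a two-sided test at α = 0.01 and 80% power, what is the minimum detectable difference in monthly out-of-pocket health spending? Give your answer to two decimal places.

Minimum detectable difference ≈ 6.13 USD

δ = (z_{α/2} + z_β) · √((σ₁²+σ₂²)/n)
  = (2.576 + 0.842) · √(2738/851)
  = 3.418 · √3.2174
  = 3.418 · 1.7937
  = 6.1309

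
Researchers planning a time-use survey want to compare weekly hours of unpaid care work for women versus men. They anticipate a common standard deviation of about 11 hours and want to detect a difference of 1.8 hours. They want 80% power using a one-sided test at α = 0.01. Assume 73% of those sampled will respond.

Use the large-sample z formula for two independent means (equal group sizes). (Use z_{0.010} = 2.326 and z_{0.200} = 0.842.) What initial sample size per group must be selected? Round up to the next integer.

n = (z_α + z_β)² · (σ₁² + σ₂²) / δ²
  = (2.326 + 0.842)² · (2·11² = 242) / 1.8²
  = 10.0362 · 242 / 3.24
  = 749.62
Adjust for 73% response: 749.62 / 0.73 = 1026.88.
Round up → n = 1027 per group.

n = 1027 per group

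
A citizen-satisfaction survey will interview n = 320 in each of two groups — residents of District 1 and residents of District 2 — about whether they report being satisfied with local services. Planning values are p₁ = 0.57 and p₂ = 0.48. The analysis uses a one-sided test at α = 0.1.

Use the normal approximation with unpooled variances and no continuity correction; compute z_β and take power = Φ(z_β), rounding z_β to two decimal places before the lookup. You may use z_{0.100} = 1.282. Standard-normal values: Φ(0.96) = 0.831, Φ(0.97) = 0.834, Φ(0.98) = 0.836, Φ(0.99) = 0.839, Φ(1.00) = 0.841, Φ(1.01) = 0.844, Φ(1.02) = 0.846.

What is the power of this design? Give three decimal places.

z_β = |p₁−p₂|·√(n/[p₁q₁+p₂q₂]) − z_α
    = 0.09 · √(320/0.4947) − 1.282
    = 0.09 · 25.4334 − 1.282
    = 2.2890 − 1.282 = 1.0070 → 1.01
Power = Φ(1.01) = 0.844.

Power ≈ 0.844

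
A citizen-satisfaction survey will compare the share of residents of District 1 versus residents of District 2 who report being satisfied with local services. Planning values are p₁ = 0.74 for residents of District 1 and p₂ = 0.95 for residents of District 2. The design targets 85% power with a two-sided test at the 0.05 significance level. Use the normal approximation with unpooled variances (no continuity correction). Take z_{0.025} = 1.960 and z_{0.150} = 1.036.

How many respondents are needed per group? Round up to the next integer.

n = (z_{α/2} + z_β)² · [p₁(1−p₁) + p₂(1−p₂)] / (p₁ − p₂)²
  = (1.960 + 1.036)² · (0.74·0.26 + 0.95·0.05) / (-0.21)²
  = (2.996)² · (0.1924 + 0.0475) / 0.0441
  = 8.9760 · 0.2399 / 0.0441
  = 48.83
Round up → n = 49 per group.

n = 49 per group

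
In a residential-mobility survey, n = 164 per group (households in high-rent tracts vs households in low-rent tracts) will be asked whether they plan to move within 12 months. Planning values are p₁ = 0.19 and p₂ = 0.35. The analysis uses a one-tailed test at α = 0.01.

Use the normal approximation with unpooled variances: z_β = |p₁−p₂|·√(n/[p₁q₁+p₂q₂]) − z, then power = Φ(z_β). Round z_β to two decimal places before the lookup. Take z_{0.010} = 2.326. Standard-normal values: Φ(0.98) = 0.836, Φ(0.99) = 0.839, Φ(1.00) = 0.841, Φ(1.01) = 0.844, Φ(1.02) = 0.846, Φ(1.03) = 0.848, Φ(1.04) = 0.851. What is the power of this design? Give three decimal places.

z_β = |p₁−p₂|·√(n/[p₁q₁+p₂q₂]) − z_α
    = 0.16 · √(164/0.3814) − 2.326
    = 0.16 · 20.7363 − 2.326
    = 3.3178 − 2.326 = 0.9918 → 0.99
Power = Φ(0.99) = 0.839.

Power ≈ 0.839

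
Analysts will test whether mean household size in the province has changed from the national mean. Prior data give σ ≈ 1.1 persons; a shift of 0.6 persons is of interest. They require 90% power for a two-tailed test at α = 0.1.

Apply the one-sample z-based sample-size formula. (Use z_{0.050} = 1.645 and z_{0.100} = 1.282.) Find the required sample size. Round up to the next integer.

n = (z_{α/2} + z_β)² · σ² / δ²
  = (1.645 + 1.282)² · 1.1² / 0.6²
  = 8.5673 · 1.21 / 0.36
  = 28.80
Round up → n = 29.

n = 29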